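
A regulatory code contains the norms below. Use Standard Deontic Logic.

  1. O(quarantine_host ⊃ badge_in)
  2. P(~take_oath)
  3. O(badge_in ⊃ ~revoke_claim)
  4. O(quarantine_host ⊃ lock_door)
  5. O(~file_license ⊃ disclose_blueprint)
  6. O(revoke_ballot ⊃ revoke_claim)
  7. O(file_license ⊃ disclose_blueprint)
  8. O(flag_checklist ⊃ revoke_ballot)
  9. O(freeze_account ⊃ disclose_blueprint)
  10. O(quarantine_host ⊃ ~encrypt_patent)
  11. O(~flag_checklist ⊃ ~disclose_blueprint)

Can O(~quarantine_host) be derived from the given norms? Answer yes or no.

Yes

By case analysis on file_license: premise 7 gives O(file_license ⊃ disclose_blueprint) and premise 5 gives O(~file_license ⊃ disclose_blueprint), so O(disclose_blueprint) either way.
Premise 11 is O(~flag_checklist ⊃ ~disclose_blueprint); contrapositively O(disclose_blueprint ⊃ flag_checklist). Since O(disclose_blueprint) holds, K gives O(flag_checklist).
Premise 8 is O(flag_checklist ⊃ revoke_ballot); since O(flag_checklist), deontic closure gives O(revoke_ballot).
From O(revoke_ballot) and premise 6, O(revoke_ballot ⊃ revoke_claim), we obtain O(revoke_claim).
The contrapositive of premise 3 (O(badge_in ⊃ ~revoke_claim)) is O(revoke_claim ⊃ ~badge_in), and O(revoke_claim) is already established, so O(~badge_in).
Premise 1, O(quarantine_host ⊃ badge_in), contraposes to O(~badge_in ⊃ ~quarantine_host); with O(~badge_in) we get O(~quarantine_host).
Premises 2, 4, 9, 10 do not contribute to this derivation.
So O(~quarantine_host) follows.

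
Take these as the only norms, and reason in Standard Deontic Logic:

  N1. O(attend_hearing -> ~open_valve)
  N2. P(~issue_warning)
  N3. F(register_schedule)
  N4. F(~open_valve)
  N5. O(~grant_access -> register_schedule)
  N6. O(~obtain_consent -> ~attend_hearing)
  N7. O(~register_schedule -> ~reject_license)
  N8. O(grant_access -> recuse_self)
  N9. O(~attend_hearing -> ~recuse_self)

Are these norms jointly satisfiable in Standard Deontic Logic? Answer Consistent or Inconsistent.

Premise 4, F(~open_valve), is equivalent to O(open_valve).
The contrapositive of premise 1 (O(attend_hearing -> ~open_valve)) is O(open_valve -> ~attend_hearing), and O(open_valve) is already established, so O(~attend_hearing).
Applying K to premise 9 (O(~attend_hearing -> ~recuse_self)) and O(~attend_hearing) yields O(~recuse_self).
The contrapositive of premise 8 (O(grant_access -> recuse_self)) is O(~recuse_self -> ~grant_access), and O(~recuse_self) is already established, so O(~grant_access).
Applying K to premise 5 (O(~grant_access -> register_schedule)) and O(~grant_access) yields O(register_schedule).
Yet premise 3 is F(register_schedule), i.e. O(~register_schedule).
We now have both O(register_schedule) and O(~register_schedule) — register_schedule is simultaneously obligatory and forbidden, violating the D-axiom.

Inconsistent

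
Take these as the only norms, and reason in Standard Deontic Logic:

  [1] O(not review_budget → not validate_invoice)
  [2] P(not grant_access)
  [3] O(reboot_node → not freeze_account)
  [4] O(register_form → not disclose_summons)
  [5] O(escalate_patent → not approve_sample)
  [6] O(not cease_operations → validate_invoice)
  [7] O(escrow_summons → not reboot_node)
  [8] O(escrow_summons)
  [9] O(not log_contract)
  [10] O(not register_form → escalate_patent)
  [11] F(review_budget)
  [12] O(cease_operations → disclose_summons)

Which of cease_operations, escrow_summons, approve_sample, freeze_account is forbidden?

Premise 11 is F(review_budget), i.e. O(not review_budget).
From O(not review_budget) and premise 1, O(not review_budget → not validate_invoice), we obtain O(not validate_invoice).
The contrapositive of premise 6 (O(not cease_operations → validate_invoice)) is O(not validate_invoice → cease_operations), and O(not validate_invoice) is already established, so O(cease_operations).
From O(cease_operations) and premise 12, O(cease_operations → disclose_summons), we obtain O(disclose_summons).
Premise 4, O(register_form → not disclose_summons), contraposes to O(disclose_summons → not register_form); with O(disclose_summons) we get O(not register_form).
With premise 10, O(not register_form → escalate_patent), the K-axiom yields O(escalate_patent).
From O(escalate_patent) and premise 5, O(escalate_patent → not approve_sample), we obtain O(not approve_sample).
So O(not approve_sample) holds, i.e. approve_sample is forbidden. None of the other listed options is forbidden under the premises.

approve_sample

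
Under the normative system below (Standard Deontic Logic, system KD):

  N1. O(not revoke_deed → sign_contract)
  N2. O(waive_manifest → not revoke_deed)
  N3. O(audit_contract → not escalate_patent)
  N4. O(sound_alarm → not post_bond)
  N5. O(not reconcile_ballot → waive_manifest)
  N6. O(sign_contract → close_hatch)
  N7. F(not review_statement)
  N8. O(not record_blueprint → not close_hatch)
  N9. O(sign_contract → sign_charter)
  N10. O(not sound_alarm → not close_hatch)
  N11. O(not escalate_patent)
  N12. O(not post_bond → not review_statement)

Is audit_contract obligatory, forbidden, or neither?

Neither

Premise 3 is O(audit_contract → not escalate_patent); even if O(not escalate_patent) held, inferring O(audit_contract) would be affirming the consequent — invalid.
No premise or chain of K-axiom applications forces O(audit_contract), and none forces O(not audit_contract). So audit_contract is neither obligatory nor forbidden under these norms.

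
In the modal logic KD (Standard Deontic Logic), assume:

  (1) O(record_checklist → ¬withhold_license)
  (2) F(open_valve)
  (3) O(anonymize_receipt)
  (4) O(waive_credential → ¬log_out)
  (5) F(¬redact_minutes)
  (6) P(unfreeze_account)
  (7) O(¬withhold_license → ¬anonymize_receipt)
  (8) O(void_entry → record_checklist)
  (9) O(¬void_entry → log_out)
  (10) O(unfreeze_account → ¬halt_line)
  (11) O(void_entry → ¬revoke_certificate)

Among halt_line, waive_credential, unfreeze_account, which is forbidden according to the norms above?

waive_credential

Premise 3 states O(anonymize_receipt) outright.
Premise 7 is O(¬withhold_license → ¬anonymize_receipt); contrapositively O(anonymize_receipt → withhold_license). Since O(anonymize_receipt) holds, K gives O(withhold_license).
The contrapositive of premise 1 (O(record_checklist → ¬withhold_license)) is O(withhold_license → ¬record_checklist), and O(withhold_license) is already established, so O(¬record_checklist).
Premise 8, O(void_entry → record_checklist), contraposes to O(¬record_checklist → ¬void_entry); with O(¬record_checklist) we get O(¬void_entry).
From O(¬void_entry) and premise 9, O(¬void_entry → log_out), we obtain O(log_out).
Premise 4 is O(waive_credential → ¬log_out); contrapositively O(log_out → ¬waive_credential). Since O(log_out) holds, K gives O(¬waive_credential).
So O(¬waive_credential) holds, i.e. waive_credential is forbidden. None of the other listed options is forbidden under the premises.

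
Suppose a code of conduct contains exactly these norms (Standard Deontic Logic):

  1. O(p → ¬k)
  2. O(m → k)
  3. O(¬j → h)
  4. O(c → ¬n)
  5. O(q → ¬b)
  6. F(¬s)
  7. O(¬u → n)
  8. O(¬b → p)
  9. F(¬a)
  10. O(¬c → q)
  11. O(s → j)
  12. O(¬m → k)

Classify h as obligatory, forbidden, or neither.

Neither

Premise 3 is O(¬j → h), but O(¬j) is not derivable from the premises, so it does not yield O(h).
No premise or chain of K-axiom applications forces O(h), and none forces O(¬h). So h is neither obligatory nor forbidden under these norms.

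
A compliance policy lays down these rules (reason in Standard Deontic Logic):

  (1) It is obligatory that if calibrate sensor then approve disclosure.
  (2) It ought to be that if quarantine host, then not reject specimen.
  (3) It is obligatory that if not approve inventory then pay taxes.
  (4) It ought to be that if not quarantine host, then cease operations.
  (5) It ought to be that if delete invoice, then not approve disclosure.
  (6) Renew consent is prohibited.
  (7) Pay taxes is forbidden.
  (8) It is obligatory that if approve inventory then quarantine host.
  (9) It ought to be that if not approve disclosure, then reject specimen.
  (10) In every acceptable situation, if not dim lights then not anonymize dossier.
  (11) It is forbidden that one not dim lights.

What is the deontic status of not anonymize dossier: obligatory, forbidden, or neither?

Premise 10 is O(¬dim_lights → ¬anonymize_dossier), but O(¬dim_lights) is not derivable from the premises, so it does not yield O(¬anonymize_dossier).
No premise or chain of K-axiom applications forces O(¬anonymize_dossier), and none forces O(anonymize_dossier). So ¬anonymize_dossier is neither obligatory nor forbidden under these norms.

Neither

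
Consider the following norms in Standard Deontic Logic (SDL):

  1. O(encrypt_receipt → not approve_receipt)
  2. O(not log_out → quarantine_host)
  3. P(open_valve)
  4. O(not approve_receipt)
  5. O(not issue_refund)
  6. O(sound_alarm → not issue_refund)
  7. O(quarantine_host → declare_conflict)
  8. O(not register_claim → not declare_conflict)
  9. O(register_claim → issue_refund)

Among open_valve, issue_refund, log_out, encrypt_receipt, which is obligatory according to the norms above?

log_out

Premise 5 gives O(not issue_refund).
Premise 9 is O(register_claim → issue_refund); contrapositively O(not issue_refund → not register_claim). Since O(not issue_refund) holds, K gives O(not register_claim).
Premise 8 is O(not register_claim → not declare_conflict); since O(not register_claim), deontic closure gives O(not declare_conflict).
Premise 7, O(quarantine_host → declare_conflict), contraposes to O(not declare_conflict → not quarantine_host); with O(not declare_conflict) we get O(not quarantine_host).
Premise 2, O(not log_out → quarantine_host), contraposes to O(not quarantine_host → log_out); with O(not quarantine_host) we get O(log_out).
So O(log_out) holds — log_out is obligatory. None of the other listed options is made obligatory by any chain of premises.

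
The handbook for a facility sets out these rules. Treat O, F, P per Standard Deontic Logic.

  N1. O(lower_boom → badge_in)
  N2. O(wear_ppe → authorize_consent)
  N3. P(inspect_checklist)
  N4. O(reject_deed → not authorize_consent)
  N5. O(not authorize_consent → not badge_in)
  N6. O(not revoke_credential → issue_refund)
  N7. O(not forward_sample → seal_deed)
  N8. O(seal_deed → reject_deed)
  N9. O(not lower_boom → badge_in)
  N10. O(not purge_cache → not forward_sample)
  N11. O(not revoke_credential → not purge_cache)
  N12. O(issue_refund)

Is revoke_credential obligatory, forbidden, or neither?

Obligatory

Premises 9 and 1 cover both cases: O(not lower_boom → badge_in) and O(lower_boom → badge_in). Since not lower_boom ∨ lower_boom is a tautology, O(badge_in) follows.
Premise 5, O(not authorize_consent → not badge_in), contraposes to O(badge_in → authorize_consent); with O(badge_in) we get O(authorize_consent).
The contrapositive of premise 4 (O(reject_deed → not authorize_consent)) is O(authorize_consent → not reject_deed), and O(authorize_consent) is already established, so O(not reject_deed).
Premise 8 is O(seal_deed → reject_deed); contrapositively O(not reject_deed → not seal_deed). Since O(not reject_deed) holds, K gives O(not seal_deed).
Premise 7 is O(not forward_sample → seal_deed); contrapositively O(not seal_deed → forward_sample). Since O(not seal_deed) holds, K gives O(forward_sample).
Premise 10 is O(not purge_cache → not forward_sample); contrapositively O(forward_sample → purge_cache). Since O(forward_sample) holds, K gives O(purge_cache).
The contrapositive of premise 11 (O(not revoke_credential → not purge_cache)) is O(purge_cache → revoke_credential), and O(purge_cache) is already established, so O(revoke_credential).
Premises 2, 3, 6, 12 do not contribute to this derivation.
Hence revoke_credential is obligatory.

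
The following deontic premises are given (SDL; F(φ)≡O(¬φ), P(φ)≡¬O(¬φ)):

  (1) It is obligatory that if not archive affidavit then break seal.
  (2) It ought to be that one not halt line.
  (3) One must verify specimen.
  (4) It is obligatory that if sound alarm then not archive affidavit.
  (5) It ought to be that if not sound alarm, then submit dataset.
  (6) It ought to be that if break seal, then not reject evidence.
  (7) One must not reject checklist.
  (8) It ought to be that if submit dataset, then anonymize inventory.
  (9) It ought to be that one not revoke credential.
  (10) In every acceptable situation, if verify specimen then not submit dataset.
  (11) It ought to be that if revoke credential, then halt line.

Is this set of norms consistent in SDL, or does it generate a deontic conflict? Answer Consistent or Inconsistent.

Premise 11 is O(revoke_credential → halt_line), but O(revoke_credential) is not derivable from the premises, so it does not yield O(halt_line).
So O(halt_line) is not derivable, and the apparent clash with O(¬halt_line) does not arise.
A world satisfying every obligation exists (e.g. anonymize_inventory=false, archive_affidavit=false, break_seal=true, halt_line=false, reject_checklist=false, reject_evidence=false, revoke_credential=false, sound_alarm=true, submit_dataset=false, verify_specimen=true); no atom is both obligatory and forbidden, so the set is consistent.

Consistent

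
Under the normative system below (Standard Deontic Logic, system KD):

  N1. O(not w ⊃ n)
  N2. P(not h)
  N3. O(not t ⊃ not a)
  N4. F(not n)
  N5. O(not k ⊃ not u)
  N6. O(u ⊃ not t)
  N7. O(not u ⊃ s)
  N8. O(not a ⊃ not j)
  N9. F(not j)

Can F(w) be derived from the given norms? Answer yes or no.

No

Premise 1 is O(not w ⊃ n); even if O(n) held, inferring O(not w) would be affirming the consequent — invalid.
No other premise forces O(not w). An ideal world satisfying every premise can still have w true, so F(w) is not derivable.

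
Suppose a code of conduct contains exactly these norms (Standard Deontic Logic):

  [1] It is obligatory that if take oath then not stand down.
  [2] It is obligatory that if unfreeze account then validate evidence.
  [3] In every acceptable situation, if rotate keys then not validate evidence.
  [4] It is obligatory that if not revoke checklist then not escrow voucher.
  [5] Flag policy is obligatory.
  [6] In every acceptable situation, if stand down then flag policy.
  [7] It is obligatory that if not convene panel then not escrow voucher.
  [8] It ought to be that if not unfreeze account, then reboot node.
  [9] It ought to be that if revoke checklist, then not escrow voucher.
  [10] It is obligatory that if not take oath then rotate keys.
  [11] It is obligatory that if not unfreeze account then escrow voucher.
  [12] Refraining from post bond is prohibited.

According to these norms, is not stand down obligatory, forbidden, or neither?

Obligatory

Premises 4 and 9 are O(¬revoke_checklist → ¬escrow_voucher) and O(revoke_checklist → ¬escrow_voucher); every ideal world satisfies ¬revoke_checklist or revoke_checklist, so in either case ¬escrow_voucher holds — hence O(¬escrow_voucher).
Premise 11 is O(¬unfreeze_account → escrow_voucher); contrapositively O(¬escrow_voucher → unfreeze_account). Since O(¬escrow_voucher) holds, K gives O(unfreeze_account).
With premise 2, O(unfreeze_account → validate_evidence), the K-axiom yields O(validate_evidence).
Premise 3 is O(rotate_keys → ¬validate_evidence); contrapositively O(validate_evidence → ¬rotate_keys). Since O(validate_evidence) holds, K gives O(¬rotate_keys).
Premise 10 is O(¬take_oath → rotate_keys); contrapositively O(¬rotate_keys → take_oath). Since O(¬rotate_keys) holds, K gives O(take_oath).
With premise 1, O(take_oath → ¬stand_down), the K-axiom yields O(¬stand_down).
Premises 5, 6, 7, 8, 12 do not contribute to this derivation.
Hence ¬stand_down is obligatory.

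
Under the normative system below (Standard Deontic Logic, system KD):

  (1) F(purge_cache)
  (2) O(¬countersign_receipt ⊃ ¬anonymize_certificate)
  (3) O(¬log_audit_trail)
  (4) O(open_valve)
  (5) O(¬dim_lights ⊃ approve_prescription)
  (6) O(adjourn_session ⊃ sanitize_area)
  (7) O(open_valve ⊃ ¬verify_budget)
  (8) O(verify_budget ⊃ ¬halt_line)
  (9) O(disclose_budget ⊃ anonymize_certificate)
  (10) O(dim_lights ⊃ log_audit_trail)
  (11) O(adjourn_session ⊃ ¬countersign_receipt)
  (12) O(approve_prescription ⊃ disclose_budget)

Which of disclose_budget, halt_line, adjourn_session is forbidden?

adjourn_session

Premise 3 gives O(¬log_audit_trail).
Premise 10 is O(dim_lights ⊃ log_audit_trail); contrapositively O(¬log_audit_trail ⊃ ¬dim_lights). Since O(¬log_audit_trail) holds, K gives O(¬dim_lights).
With premise 5, O(¬dim_lights ⊃ approve_prescription), the K-axiom yields O(approve_prescription).
Premise 12 is O(approve_prescription ⊃ disclose_budget); since O(approve_prescription), deontic closure gives O(disclose_budget).
Applying K to premise 9 (O(disclose_budget ⊃ anonymize_certificate)) and O(disclose_budget) yields O(anonymize_certificate).
Premise 2, O(¬countersign_receipt ⊃ ¬anonymize_certificate), contraposes to O(anonymize_certificate ⊃ countersign_receipt); with O(anonymize_certificate) we get O(countersign_receipt).
The contrapositive of premise 11 (O(adjourn_session ⊃ ¬countersign_receipt)) is O(countersign_receipt ⊃ ¬adjourn_session), and O(countersign_receipt) is already established, so O(¬adjourn_session).
So O(¬adjourn_session) holds, i.e. adjourn_session is forbidden. None of the other listed options is forbidden under the premises.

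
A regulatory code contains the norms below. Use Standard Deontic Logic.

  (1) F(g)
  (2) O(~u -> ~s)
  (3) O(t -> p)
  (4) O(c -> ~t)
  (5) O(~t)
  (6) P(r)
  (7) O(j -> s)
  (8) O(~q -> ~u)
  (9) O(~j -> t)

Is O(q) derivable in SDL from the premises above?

Premise 5 states O(~t) outright.
Premise 9, O(~j -> t), contraposes to O(~t -> j); with O(~t) we get O(j).
Premise 7 is O(j -> s); since O(j), deontic closure gives O(s).
Premise 2, O(~u -> ~s), contraposes to O(s -> u); with O(s) we get O(u).
The contrapositive of premise 8 (O(~q -> ~u)) is O(u -> q), and O(u) is already established, so O(q).
Premises 1, 3, 4, 6 do not contribute to this derivation.
So O(q) follows.

Yes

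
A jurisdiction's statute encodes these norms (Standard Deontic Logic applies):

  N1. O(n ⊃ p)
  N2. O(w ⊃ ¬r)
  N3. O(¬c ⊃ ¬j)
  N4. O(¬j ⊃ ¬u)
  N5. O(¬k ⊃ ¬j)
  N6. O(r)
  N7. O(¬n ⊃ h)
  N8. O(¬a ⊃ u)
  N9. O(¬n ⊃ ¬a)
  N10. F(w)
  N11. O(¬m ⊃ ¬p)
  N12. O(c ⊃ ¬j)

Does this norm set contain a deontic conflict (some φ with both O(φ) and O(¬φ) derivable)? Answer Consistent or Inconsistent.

Premise 2 is O(w ⊃ ¬r), but O(w) is not derivable from the premises, so it does not yield O(¬r).
So O(¬r) is not derivable, and the apparent clash with O(r) does not arise.
A world satisfying every obligation exists (e.g. a=true, c=false, h=false, j=false, k=false, m=true, n=true, p=true, r=true, u=false, w=false); no atom is both obligatory and forbidden, so the set is consistent.

Consistent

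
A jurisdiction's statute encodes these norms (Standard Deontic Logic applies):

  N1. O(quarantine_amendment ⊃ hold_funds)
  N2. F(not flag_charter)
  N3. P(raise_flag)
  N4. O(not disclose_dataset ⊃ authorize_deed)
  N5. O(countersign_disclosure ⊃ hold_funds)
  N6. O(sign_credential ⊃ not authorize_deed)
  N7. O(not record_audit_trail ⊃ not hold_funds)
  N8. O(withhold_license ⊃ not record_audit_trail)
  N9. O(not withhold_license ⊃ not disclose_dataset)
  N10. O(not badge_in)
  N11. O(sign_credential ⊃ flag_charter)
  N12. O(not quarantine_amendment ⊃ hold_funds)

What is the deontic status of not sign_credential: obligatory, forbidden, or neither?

Obligatory

Premises 12 and 1 cover both cases: O(not quarantine_amendment ⊃ hold_funds) and O(quarantine_amendment ⊃ hold_funds). Since not quarantine_amendment ∨ quarantine_amendment is a tautology, O(hold_funds) follows.
The contrapositive of premise 7 (O(not record_audit_trail ⊃ not hold_funds)) is O(hold_funds ⊃ record_audit_trail), and O(hold_funds) is already established, so O(record_audit_trail).
The contrapositive of premise 8 (O(withhold_license ⊃ not record_audit_trail)) is O(record_audit_trail ⊃ not withhold_license), and O(record_audit_trail) is already established, so O(not withhold_license).
Premise 9 is O(not withhold_license ⊃ not disclose_dataset); since O(not withhold_license), deontic closure gives O(not disclose_dataset).
With premise 4, O(not disclose_dataset ⊃ authorize_deed), the K-axiom yields O(authorize_deed).
The contrapositive of premise 6 (O(sign_credential ⊃ not authorize_deed)) is O(authorize_deed ⊃ not sign_credential), and O(authorize_deed) is already established, so O(not sign_credential).
Premises 2, 3, 5, 10, 11 do not contribute to this derivation.
Hence not sign_credential is obligatory.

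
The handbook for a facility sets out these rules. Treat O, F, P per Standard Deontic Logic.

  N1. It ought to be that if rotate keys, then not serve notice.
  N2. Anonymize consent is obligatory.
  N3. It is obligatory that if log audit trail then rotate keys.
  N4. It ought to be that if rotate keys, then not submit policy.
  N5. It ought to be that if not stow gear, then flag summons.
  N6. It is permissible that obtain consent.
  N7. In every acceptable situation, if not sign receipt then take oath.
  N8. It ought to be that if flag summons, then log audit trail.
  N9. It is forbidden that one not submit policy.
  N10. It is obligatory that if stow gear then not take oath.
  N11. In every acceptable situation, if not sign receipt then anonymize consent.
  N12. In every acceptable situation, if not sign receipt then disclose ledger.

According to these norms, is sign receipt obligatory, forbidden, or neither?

Premise 9 is F(¬submit_policy), i.e. O(submit_policy).
Premise 4, O(rotate_keys → ¬submit_policy), contraposes to O(submit_policy → ¬rotate_keys); with O(submit_policy) we get O(¬rotate_keys).
The contrapositive of premise 3 (O(log_audit_trail → rotate_keys)) is O(¬rotate_keys → ¬log_audit_trail), and O(¬rotate_keys) is already established, so O(¬log_audit_trail).
The contrapositive of premise 8 (O(flag_summons → log_audit_trail)) is O(¬log_audit_trail → ¬flag_summons), and O(¬log_audit_trail) is already established, so O(¬flag_summons).
The contrapositive of premise 5 (O(¬stow_gear → flag_summons)) is O(¬flag_summons → stow_gear), and O(¬flag_summons) is already established, so O(stow_gear).
From O(stow_gear) and premise 10, O(stow_gear → ¬take_oath), we obtain O(¬take_oath).
Premise 7, O(¬sign_receipt → take_oath), contraposes to O(¬take_oath → sign_receipt); with O(¬take_oath) we get O(sign_receipt).
Premises 1, 2, 6, 11, 12 do not contribute to this derivation.
Hence sign_receipt is obligatory.

Obligatory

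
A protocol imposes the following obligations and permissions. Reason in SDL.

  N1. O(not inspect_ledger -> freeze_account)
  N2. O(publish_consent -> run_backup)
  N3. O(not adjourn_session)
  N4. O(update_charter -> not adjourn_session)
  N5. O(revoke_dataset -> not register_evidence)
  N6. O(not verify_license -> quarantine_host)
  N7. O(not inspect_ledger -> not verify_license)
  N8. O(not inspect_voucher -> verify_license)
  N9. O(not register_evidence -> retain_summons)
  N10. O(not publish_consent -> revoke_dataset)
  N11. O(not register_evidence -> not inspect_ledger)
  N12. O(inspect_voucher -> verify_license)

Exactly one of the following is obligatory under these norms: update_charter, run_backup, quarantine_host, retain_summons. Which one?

run_backup

Premises 8 and 12 cover both cases: O(not inspect_voucher -> verify_license) and O(inspect_voucher -> verify_license). Since not inspect_voucher ∨ inspect_voucher is a tautology, O(verify_license) follows.
The contrapositive of premise 7 (O(not inspect_ledger -> not verify_license)) is O(verify_license -> inspect_ledger), and O(verify_license) is already established, so O(inspect_ledger).
The contrapositive of premise 11 (O(not register_evidence -> not inspect_ledger)) is O(inspect_ledger -> register_evidence), and O(inspect_ledger) is already established, so O(register_evidence).
The contrapositive of premise 5 (O(revoke_dataset -> not register_evidence)) is O(register_evidence -> not revoke_dataset), and O(register_evidence) is already established, so O(not revoke_dataset).
Premise 10, O(not publish_consent -> revoke_dataset), contraposes to O(not revoke_dataset -> publish_consent); with O(not revoke_dataset) we get O(publish_consent).
Premise 2 is O(publish_consent -> run_backup); since O(publish_consent), deontic closure gives O(run_backup).
So O(run_backup) holds — run_backup is obligatory. None of the other listed options is made obligatory by any chain of premises.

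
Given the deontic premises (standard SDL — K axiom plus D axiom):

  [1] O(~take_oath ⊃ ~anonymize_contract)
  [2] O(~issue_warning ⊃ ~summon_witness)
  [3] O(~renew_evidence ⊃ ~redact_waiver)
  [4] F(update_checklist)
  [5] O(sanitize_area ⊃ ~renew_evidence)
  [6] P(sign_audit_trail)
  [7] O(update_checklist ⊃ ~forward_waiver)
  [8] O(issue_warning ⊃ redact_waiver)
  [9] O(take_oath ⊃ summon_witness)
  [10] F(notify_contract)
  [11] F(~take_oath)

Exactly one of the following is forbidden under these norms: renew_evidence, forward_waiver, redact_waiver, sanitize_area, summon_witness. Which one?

sanitize_area

Premise 11 is F(~take_oath), i.e. O(take_oath).
Applying K to premise 9 (O(take_oath ⊃ summon_witness)) and O(take_oath) yields O(summon_witness).
Premise 2 is O(~issue_warning ⊃ ~summon_witness); contrapositively O(summon_witness ⊃ issue_warning). Since O(summon_witness) holds, K gives O(issue_warning).
With premise 8, O(issue_warning ⊃ redact_waiver), the K-axiom yields O(redact_waiver).
The contrapositive of premise 3 (O(~renew_evidence ⊃ ~redact_waiver)) is O(redact_waiver ⊃ renew_evidence), and O(redact_waiver) is already established, so O(renew_evidence).
The contrapositive of premise 5 (O(sanitize_area ⊃ ~renew_evidence)) is O(renew_evidence ⊃ ~sanitize_area), and O(renew_evidence) is already established, so O(~sanitize_area).
So O(~sanitize_area) holds, i.e. sanitize_area is forbidden. None of the other listed options is forbidden under the premises.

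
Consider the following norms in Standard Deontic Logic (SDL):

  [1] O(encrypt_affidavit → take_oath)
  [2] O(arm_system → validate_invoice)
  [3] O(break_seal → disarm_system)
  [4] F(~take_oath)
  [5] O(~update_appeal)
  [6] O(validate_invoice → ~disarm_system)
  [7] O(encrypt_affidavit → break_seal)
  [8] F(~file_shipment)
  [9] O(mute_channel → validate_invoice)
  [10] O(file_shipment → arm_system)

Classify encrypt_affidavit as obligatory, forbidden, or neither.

Premise 8 is F(~file_shipment), i.e. O(file_shipment).
Premise 10 is O(file_shipment → arm_system); since O(file_shipment), deontic closure gives O(arm_system).
With premise 2, O(arm_system → validate_invoice), the K-axiom yields O(validate_invoice).
Premise 6 is O(validate_invoice → ~disarm_system); since O(validate_invoice), deontic closure gives O(~disarm_system).
Premise 3 is O(break_seal → disarm_system); contrapositively O(~disarm_system → ~break_seal). Since O(~disarm_system) holds, K gives O(~break_seal).
Premise 7, O(encrypt_affidavit → break_seal), contraposes to O(~break_seal → ~encrypt_affidavit); with O(~break_seal) we get O(~encrypt_affidavit).
Premises 1, 4, 5, 9 do not contribute to this derivation.
Thus O(~encrypt_affidavit), which is F(encrypt_affidavit): encrypt_affidavit is forbidden.

Forbidden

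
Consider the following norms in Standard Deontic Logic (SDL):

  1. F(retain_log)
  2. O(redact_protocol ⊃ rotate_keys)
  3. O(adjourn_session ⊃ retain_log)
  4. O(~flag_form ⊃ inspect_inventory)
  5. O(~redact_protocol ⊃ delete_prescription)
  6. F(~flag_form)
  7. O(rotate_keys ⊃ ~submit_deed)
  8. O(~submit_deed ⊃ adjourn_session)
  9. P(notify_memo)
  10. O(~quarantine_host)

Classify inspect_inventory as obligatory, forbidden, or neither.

Neither

Premise 4 is O(~flag_form ⊃ inspect_inventory), but O(~flag_form) is not derivable from the premises, so it does not yield O(inspect_inventory).
No premise or chain of K-axiom applications forces O(inspect_inventory), and none forces O(~inspect_inventory). So inspect_inventory is neither obligatory nor forbidden under these norms.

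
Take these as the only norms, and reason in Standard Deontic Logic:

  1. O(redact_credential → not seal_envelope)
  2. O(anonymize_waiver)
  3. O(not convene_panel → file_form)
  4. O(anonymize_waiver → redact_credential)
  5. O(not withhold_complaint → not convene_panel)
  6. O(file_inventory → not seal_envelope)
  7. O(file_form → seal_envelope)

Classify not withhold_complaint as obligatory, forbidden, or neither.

Premise 2 gives O(anonymize_waiver).
Premise 4 is O(anonymize_waiver → redact_credential); since O(anonymize_waiver), deontic closure gives O(redact_credential).
From O(redact_credential) and premise 1, O(redact_credential → not seal_envelope), we obtain O(not seal_envelope).
Premise 7, O(file_form → seal_envelope), contraposes to O(not seal_envelope → not file_form); with O(not seal_envelope) we get O(not file_form).
Premise 3 is O(not convene_panel → file_form); contrapositively O(not file_form → convene_panel). Since O(not file_form) holds, K gives O(convene_panel).
Premise 5, O(not withhold_complaint → not convene_panel), contraposes to O(convene_panel → withhold_complaint); with O(convene_panel) we get O(withhold_complaint).
Premise 6 does not contribute to this derivation.
Thus O(withhold_complaint), which is F(not withhold_complaint): not withhold_complaint is forbidden.

Forbidden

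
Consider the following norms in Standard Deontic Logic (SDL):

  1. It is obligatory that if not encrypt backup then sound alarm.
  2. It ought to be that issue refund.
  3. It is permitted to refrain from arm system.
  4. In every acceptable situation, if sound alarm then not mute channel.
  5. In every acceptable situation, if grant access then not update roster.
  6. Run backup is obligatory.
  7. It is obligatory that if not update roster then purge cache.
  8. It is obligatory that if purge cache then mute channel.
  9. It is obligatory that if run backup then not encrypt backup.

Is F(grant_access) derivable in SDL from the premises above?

From premise 6 we have O(run_backup).
Applying K to premise 9 (O(run_backup → ¬encrypt_backup)) and O(run_backup) yields O(¬encrypt_backup).
With premise 1, O(¬encrypt_backup → sound_alarm), the K-axiom yields O(sound_alarm).
Premise 4 is O(sound_alarm → ¬mute_channel); since O(sound_alarm), deontic closure gives O(¬mute_channel).
The contrapositive of premise 8 (O(purge_cache → mute_channel)) is O(¬mute_channel → ¬purge_cache), and O(¬mute_channel) is already established, so O(¬purge_cache).
Premise 7 is O(¬update_roster → purge_cache); contrapositively O(¬purge_cache → update_roster). Since O(¬purge_cache) holds, K gives O(update_roster).
Premise 5 is O(grant_access → ¬update_roster); contrapositively O(update_roster → ¬grant_access). Since O(update_roster) holds, K gives O(¬grant_access).
Premises 2, 3 do not contribute to this derivation.
So O(¬grant_access) holds, i.e. F(grant_access). The claim follows.

Yes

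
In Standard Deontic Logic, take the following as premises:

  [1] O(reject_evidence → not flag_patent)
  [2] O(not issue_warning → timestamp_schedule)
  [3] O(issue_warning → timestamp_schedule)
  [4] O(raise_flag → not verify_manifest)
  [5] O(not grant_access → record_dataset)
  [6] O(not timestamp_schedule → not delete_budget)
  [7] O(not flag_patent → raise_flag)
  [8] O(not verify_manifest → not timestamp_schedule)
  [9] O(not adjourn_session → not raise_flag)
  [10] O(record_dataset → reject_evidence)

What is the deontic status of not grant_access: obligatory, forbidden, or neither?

Premises 3 and 2 are O(issue_warning → timestamp_schedule) and O(not issue_warning → timestamp_schedule); every ideal world satisfies issue_warning or not issue_warning, so in either case timestamp_schedule holds — hence O(timestamp_schedule).
Premise 8 is O(not verify_manifest → not timestamp_schedule); contrapositively O(timestamp_schedule → verify_manifest). Since O(timestamp_schedule) holds, K gives O(verify_manifest).
Premise 4 is O(raise_flag → not verify_manifest); contrapositively O(verify_manifest → not raise_flag). Since O(verify_manifest) holds, K gives O(not raise_flag).
Premise 7, O(not flag_patent → raise_flag), contraposes to O(not raise_flag → flag_patent); with O(not raise_flag) we get O(flag_patent).
Premise 1, O(reject_evidence → not flag_patent), contraposes to O(flag_patent → not reject_evidence); with O(flag_patent) we get O(not reject_evidence).
Premise 10 is O(record_dataset → reject_evidence); contrapositively O(not reject_evidence → not record_dataset). Since O(not reject_evidence) holds, K gives O(not record_dataset).
Premise 5 is O(not grant_access → record_dataset); contrapositively O(not record_dataset → grant_access). Since O(not record_dataset) holds, K gives O(grant_access).
Premises 6, 9 do not contribute to this derivation.
Thus O(grant_access), which is F(not grant_access): not grant_access is forbidden.

Forbidden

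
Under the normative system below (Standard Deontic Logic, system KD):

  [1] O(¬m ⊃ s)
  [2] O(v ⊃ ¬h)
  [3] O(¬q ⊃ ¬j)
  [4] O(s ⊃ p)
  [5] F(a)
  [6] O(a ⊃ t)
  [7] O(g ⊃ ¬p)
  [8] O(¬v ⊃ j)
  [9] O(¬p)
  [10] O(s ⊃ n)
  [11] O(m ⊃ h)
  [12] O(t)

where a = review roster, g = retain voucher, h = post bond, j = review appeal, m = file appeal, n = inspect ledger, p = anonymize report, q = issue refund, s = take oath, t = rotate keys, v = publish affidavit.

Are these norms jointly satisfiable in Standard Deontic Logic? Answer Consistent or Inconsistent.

Premise 6 is O(a ⊃ t); even if O(t) held, inferring O(a) would be affirming the consequent — invalid.
So O(a) is not derivable, and the apparent clash with O(¬a) does not arise.
A world satisfying every obligation exists (e.g. a=false, g=false, h=true, j=true, m=true, n=false, p=false, q=true, s=false, t=true, v=false); no atom is both obligatory and forbidden, so the set is consistent.

Consistent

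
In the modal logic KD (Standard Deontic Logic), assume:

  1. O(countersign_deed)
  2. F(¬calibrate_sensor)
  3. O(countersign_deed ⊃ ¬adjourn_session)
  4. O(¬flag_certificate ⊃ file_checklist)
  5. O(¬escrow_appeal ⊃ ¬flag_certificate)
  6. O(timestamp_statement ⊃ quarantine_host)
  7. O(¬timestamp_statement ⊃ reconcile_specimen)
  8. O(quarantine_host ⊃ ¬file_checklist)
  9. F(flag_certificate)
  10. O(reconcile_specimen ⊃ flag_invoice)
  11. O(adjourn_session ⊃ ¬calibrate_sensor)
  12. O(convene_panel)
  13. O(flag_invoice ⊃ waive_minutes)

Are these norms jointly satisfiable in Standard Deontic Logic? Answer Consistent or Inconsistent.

Premise 11 is O(adjourn_session ⊃ ¬calibrate_sensor), but O(adjourn_session) is not derivable from the premises, so it does not yield O(¬calibrate_sensor).
So O(¬calibrate_sensor) is not derivable, and the apparent clash with O(calibrate_sensor) does not arise.
A world satisfying every obligation exists (e.g. adjourn_session=false, calibrate_sensor=true, convene_panel=true, countersign_deed=true, escrow_appeal=false, file_checklist=true, flag_certificate=false, flag_invoice=true, quarantine_host=false, reconcile_specimen=true, timestamp_statement=false, waive_minutes=true); no atom is both obligatory and forbidden, so the set is consistent.

Consistent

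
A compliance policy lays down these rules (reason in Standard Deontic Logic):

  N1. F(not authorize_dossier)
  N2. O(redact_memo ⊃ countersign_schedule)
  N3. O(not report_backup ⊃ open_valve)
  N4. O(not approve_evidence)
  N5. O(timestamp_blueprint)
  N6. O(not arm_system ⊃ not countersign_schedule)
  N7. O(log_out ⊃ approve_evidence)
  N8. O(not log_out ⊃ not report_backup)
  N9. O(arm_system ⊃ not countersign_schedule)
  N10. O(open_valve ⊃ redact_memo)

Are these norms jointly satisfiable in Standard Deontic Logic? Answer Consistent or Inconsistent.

Inconsistent

Premises 9 and 6 cover both cases: O(arm_system ⊃ not countersign_schedule) and O(not arm_system ⊃ not countersign_schedule). Since arm_system ∨ not arm_system is a tautology, O(not countersign_schedule) follows.
Premise 2, O(redact_memo ⊃ countersign_schedule), contraposes to O(not countersign_schedule ⊃ not redact_memo); with O(not countersign_schedule) we get O(not redact_memo).
Premise 10 is O(open_valve ⊃ redact_memo); contrapositively O(not redact_memo ⊃ not open_valve). Since O(not redact_memo) holds, K gives O(not open_valve).
Premise 3 is O(not report_backup ⊃ open_valve); contrapositively O(not open_valve ⊃ report_backup). Since O(not open_valve) holds, K gives O(report_backup).
Premise 8, O(not log_out ⊃ not report_backup), contraposes to O(report_backup ⊃ log_out); with O(report_backup) we get O(log_out).
From O(log_out) and premise 7, O(log_out ⊃ approve_evidence), we obtain O(approve_evidence).
But premise 4 directly asserts O(not approve_evidence).
We now have both O(approve_evidence) and O(not approve_evidence) — approve_evidence is simultaneously obligatory and forbidden, violating the D-axiom.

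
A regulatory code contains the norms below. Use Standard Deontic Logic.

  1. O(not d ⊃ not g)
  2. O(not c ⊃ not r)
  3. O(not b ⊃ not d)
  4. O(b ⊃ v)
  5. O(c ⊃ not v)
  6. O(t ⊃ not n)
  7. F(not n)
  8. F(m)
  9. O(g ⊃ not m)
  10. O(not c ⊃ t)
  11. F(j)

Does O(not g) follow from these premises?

Yes

Premise 7, F(not n), is equivalent to O(n).
Premise 6, O(t ⊃ not n), contraposes to O(n ⊃ not t); with O(n) we get O(not t).
Premise 10 is O(not c ⊃ t); contrapositively O(not t ⊃ c). Since O(not t) holds, K gives O(c).
Applying K to premise 5 (O(c ⊃ not v)) and O(c) yields O(not v).
Premise 4 is O(b ⊃ v); contrapositively O(not v ⊃ not b). Since O(not v) holds, K gives O(not b).
With premise 3, O(not b ⊃ not d), the K-axiom yields O(not d).
Premise 1 is O(not d ⊃ not g); since O(not d), deontic closure gives O(not g).
Premises 2, 8, 9, 11 do not contribute to this derivation.
So O(not g) follows.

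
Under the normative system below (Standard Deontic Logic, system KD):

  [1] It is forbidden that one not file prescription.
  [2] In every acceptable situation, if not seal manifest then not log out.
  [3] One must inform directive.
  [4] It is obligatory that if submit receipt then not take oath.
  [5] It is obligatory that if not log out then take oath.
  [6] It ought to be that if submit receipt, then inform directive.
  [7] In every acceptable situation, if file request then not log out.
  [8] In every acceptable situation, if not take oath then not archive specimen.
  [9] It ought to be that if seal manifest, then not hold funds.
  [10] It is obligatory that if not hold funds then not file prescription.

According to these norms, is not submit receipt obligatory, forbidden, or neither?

Obligatory

Premise 1, F(¬file_prescription), is equivalent to O(file_prescription).
Premise 10, O(¬hold_funds → ¬file_prescription), contraposes to O(file_prescription → hold_funds); with O(file_prescription) we get O(hold_funds).
The contrapositive of premise 9 (O(seal_manifest → ¬hold_funds)) is O(hold_funds → ¬seal_manifest), and O(hold_funds) is already established, so O(¬seal_manifest).
Applying K to premise 2 (O(¬seal_manifest → ¬log_out)) and O(¬seal_manifest) yields O(¬log_out).
Applying K to premise 5 (O(¬log_out → take_oath)) and O(¬log_out) yields O(take_oath).
The contrapositive of premise 4 (O(submit_receipt → ¬take_oath)) is O(take_oath → ¬submit_receipt), and O(take_oath) is already established, so O(¬submit_receipt).
Premises 3, 6, 7, 8 do not contribute to this derivation.
Hence ¬submit_receipt is obligatory.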